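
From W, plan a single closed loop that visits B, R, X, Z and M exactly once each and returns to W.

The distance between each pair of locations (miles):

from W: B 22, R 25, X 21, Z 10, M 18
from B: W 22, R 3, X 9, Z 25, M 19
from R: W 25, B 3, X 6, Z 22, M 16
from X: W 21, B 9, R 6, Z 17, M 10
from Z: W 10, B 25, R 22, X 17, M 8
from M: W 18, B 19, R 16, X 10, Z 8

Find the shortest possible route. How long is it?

W-B-R-X-Z-M-W: 22+3+6+17+8+18 = 74
W-B-R-X-M-Z-W: 22+3+6+10+8+10 = 59
W-B-R-Z-X-M-W: 22+3+22+17+10+18 = 92
W-B-R-Z-M-X-W: 22+3+22+8+10+21 = 86
W-B-R-M-X-Z-W: 22+3+16+10+17+10 = 78
W-B-R-M-Z-X-W: 22+3+16+8+17+21 = 87
W-B-X-R-Z-M-W: 22+9+6+22+8+18 = 85
W-B-X-R-M-Z-W: 22+9+6+16+8+10 = 71
W-B-X-Z-R-M-W: 22+9+17+22+16+18 = 104
W-B-X-Z-M-R-W: 22+9+17+8+16+25 = 97
W-B-X-M-R-Z-W: 22+9+10+16+22+10 = 89
W-B-X-M-Z-R-W: 22+9+10+8+22+25 = 96
W-B-Z-R-X-M-W: 22+25+22+6+10+18 = 103
W-B-Z-R-M-X-W: 22+25+22+16+10+21 = 116
… (46 more)
The minimum is 59.
One optimal route: W → B → R → X → M → Z → W (or its reverse).

59 miles — the shortest possible round trip.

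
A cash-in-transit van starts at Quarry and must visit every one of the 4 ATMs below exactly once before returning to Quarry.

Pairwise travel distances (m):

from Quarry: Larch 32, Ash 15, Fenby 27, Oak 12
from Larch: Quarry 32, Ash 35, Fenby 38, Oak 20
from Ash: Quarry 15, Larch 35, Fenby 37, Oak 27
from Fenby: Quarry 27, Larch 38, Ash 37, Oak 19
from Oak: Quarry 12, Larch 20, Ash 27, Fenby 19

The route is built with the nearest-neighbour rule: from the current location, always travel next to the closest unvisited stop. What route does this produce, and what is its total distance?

Nearest-neighbour total = 135 m; route Quarry → Oak → Fenby → Ash → Larch → Quarry.

From Quarry: distances to unvisited — Oak=12, Ash=15, Fenby=27, Larch=32. Nearest is Oak (12).
From Oak: distances to unvisited — Fenby=19, Larch=20, Ash=27. Nearest is Fenby (19).
From Fenby: distances to unvisited — Ash=37, Larch=38. Nearest is Ash (37).
From Ash: distances to unvisited — Larch=35. Nearest is Larch (35).
Return Larch→Quarry: 32.
Total = 12 + 19 + 37 + 35 + 32 = 135.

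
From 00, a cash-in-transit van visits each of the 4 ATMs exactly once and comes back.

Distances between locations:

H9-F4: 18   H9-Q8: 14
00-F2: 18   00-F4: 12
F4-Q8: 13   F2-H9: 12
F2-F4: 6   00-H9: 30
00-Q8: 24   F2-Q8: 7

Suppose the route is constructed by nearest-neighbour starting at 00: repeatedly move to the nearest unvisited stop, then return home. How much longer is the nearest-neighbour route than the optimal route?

00: F4=12, F2=18, Q8=24, H9=30 ⇒ F4
F4: F2=6, Q8=13, H9=18 ⇒ F2
F2: Q8=7, H9=12 ⇒ Q8
Q8: H9=14 ⇒ H9
NN route 00 → F4 → F2 → Q8 → H9 → 00 costs 69.
Optimal: 00 → F4 → F2 → H9 → Q8 → 00 costs 68 (by enumerating all 12 distinct tours).
Excess = 69 − 68 = 1.

Excess over optimum: 1.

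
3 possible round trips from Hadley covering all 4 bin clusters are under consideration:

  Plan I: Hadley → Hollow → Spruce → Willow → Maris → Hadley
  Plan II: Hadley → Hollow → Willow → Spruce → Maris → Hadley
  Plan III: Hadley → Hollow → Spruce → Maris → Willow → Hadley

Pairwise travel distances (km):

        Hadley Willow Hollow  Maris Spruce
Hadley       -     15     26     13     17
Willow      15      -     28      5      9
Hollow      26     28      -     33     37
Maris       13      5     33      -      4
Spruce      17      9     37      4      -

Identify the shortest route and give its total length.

Plan I: 26 + 37 + 9 + 5 + 13 = 90
Plan II: 26 + 28 + 9 + 4 + 13 = 80
Plan III: 26 + 37 + 4 + 5 + 15 = 87

80 km — Plan II is the shortest.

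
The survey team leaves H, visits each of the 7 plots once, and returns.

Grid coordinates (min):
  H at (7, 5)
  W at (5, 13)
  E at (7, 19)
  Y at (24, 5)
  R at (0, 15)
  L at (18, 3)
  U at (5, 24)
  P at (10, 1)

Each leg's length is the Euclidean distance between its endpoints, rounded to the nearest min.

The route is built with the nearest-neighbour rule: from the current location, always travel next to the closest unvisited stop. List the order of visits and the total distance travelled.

From H: distances to unvisited — P=5, W=8, L=11, R=12, E=14, Y=17, U=19. Nearest is P (5).
From P: distances to unvisited — L=8, W=13, Y=15, R=17, E=18, U=24. Nearest is L (8).
From L: distances to unvisited — Y=6, W=16, E=19, R=22, U=25. Nearest is Y (6).
From Y: distances to unvisited — W=21, E=22, R=26, U=27. Nearest is W (21).
From W: distances to unvisited — R=5, E=6, U=11. Nearest is R (5).
From R: distances to unvisited — E=8, U=10. Nearest is E (8).
From E: distances to unvisited — U=5. Nearest is U (5).
Return U→H: 19.
Total = 5 + 8 + 6 + 21 + 5 + 8 + 5 + 19 = 77.

Total distance 77 min via the nearest-neighbour route H → P → L → Y → W → R → E → U → H.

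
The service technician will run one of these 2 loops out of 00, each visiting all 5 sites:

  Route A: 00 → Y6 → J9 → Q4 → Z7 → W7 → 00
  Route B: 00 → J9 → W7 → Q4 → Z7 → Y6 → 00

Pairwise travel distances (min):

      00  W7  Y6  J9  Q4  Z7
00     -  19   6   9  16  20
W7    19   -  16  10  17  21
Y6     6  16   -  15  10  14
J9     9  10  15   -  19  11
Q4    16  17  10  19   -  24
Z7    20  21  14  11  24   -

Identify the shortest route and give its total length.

Shortest is Route B, total 80 min.

Route A: 6 + 15 + 19 + 24 + 21 + 19 = 104
Route B: 9 + 10 + 17 + 24 + 14 + 6 = 80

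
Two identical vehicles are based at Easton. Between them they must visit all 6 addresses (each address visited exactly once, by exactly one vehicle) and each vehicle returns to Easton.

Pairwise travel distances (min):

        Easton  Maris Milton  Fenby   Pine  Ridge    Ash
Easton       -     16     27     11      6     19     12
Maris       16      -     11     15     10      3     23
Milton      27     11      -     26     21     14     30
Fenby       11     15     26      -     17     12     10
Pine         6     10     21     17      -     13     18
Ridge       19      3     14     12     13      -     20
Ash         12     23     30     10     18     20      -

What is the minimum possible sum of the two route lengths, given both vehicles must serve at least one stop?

Try each way of splitting the stops between the two vehicles (each non-empty) and, for each split, find the best tour for each vehicle:
  {Maris} + {Milton, Fenby, Pine, Ridge, Ash}: 32 + 75 = 107
  {Milton} + {Maris, Fenby, Pine, Ridge, Ash}: 54 + 53 = 107
  {Maris, Milton} + {Fenby, Pine, Ridge, Ash}: 54 + 53 = 107
  {Fenby} + {Maris, Milton, Pine, Ridge, Ash}: 22 + 73 = 95
  {Maris, Fenby} + {Milton, Pine, Ridge, Ash}: 42 + 73 = 115
  {Milton, Fenby} + {Maris, Pine, Ridge, Ash}: 64 + 51 = 115
  … (31 splits in total)
  {Pine} + {Maris, Milton, Fenby, Ridge, Ash}: 12 + 75 = 87  ← best
Best: vehicle 1 Easton → Pine → Easton = 12; vehicle 2 Easton → Maris → Milton → Ridge → Fenby → Ash → Easton = 75; combined 87.

Minimum combined distance: 87 min.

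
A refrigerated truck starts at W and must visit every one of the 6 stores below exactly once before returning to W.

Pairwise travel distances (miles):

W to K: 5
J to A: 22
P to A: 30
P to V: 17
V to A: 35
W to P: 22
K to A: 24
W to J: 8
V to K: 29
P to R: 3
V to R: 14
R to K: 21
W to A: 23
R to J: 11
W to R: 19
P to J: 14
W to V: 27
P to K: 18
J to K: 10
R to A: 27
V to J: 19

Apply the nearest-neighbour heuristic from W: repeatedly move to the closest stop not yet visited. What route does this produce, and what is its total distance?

Nearest-neighbour total = 104 miles; route W → K → J → R → P → V → A → W.

W → [K:5 / J:8 / R:19 / P:22 / A:23 / V:27] → K (5)
K → [J:10 / P:18 / R:21 / A:24 / V:29] → J (10)
J → [R:11 / P:14 / V:19 / A:22] → R (11)
R → [P:3 / V:14 / A:27] → P (3)
P → [V:17 / A:30] → V (17)
V → [A:35] → A (35)
Return A→W: 23.
Total = 5 + 10 + 11 + 3 + 17 + 35 + 23 = 104.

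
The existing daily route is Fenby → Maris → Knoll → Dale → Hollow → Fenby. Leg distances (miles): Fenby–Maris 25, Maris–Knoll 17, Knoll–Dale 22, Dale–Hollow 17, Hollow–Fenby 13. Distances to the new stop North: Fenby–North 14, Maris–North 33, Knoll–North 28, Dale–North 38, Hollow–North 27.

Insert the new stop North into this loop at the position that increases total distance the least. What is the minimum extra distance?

Insertion cost between consecutive stops i–j is d(i,North) + d(North,j) − d(i,j):
  between Fenby and Maris: 14 + 33 − 25 = 22
  between Maris and Knoll: 33 + 28 − 17 = 44
  between Knoll and Dale: 28 + 38 − 22 = 44
  between Dale and Hollow: 38 + 27 − 17 = 48
  between Hollow and Fenby: 27 + 14 − 13 = 28
Cheapest insertion is between Fenby and Maris, adding 22.
New total = 94 + 22 = 116.

Minimum extra distance: 22 miles, inserting North between Fenby and Maris.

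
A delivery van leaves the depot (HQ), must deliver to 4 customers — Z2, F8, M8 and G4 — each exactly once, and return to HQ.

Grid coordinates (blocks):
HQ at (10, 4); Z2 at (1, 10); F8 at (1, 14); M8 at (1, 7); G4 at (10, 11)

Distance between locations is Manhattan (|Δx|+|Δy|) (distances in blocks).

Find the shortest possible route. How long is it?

Minimum total distance: 38 blocks.

With 4 stops there are 4!/2 = 12 distinct round trips (a route and its reverse cost the same).
HQ → Z2 → F8 → M8 → G4 → HQ: 15+4+7+13+7 = 46
HQ → Z2 → F8 → G4 → M8 → HQ: 15+4+12+13+12 = 56
HQ → Z2 → M8 → F8 → G4 → HQ: 15+3+7+12+7 = 44
HQ → Z2 → M8 → G4 → F8 → HQ: 15+3+13+12+19 = 62
HQ → Z2 → G4 → F8 → M8 → HQ: 15+10+12+7+12 = 56
HQ → Z2 → G4 → M8 → F8 → HQ: 15+10+13+7+19 = 64
HQ → F8 → Z2 → M8 → G4 → HQ: 19+4+3+13+7 = 46
HQ → F8 → Z2 → G4 → M8 → HQ: 19+4+10+13+12 = 58
HQ → F8 → M8 → Z2 → G4 → HQ: 19+7+3+10+7 = 46
HQ → F8 → G4 → Z2 → M8 → HQ: 19+12+10+3+12 = 56
HQ → M8 → Z2 → F8 → G4 → HQ: 12+3+4+12+7 = 38
HQ → M8 → F8 → Z2 → G4 → HQ: 12+7+4+10+7 = 40
The minimum is 38.
One optimal route: HQ → M8 → Z2 → F8 → G4 → HQ (or its reverse).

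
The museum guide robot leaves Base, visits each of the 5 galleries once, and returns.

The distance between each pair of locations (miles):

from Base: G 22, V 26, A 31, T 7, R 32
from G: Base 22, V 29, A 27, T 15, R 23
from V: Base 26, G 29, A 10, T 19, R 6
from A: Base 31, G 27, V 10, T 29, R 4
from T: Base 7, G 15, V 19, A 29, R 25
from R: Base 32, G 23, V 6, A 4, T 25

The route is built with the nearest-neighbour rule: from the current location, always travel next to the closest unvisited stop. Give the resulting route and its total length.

At Base the remaining stops are T 7, G 22, V 26, A 31, R 32; go to T.
At T the remaining stops are G 15, V 19, R 25, A 29; go to G.
At G the remaining stops are R 23, A 27, V 29; go to R.
At R the remaining stops are A 4, V 6; go to A.
At A the remaining stops are V 10; go to V.
Return V→Base: 26.
Total = 7 + 15 + 23 + 4 + 10 + 26 = 85.

85 miles along Base → T → G → R → A → V → Base.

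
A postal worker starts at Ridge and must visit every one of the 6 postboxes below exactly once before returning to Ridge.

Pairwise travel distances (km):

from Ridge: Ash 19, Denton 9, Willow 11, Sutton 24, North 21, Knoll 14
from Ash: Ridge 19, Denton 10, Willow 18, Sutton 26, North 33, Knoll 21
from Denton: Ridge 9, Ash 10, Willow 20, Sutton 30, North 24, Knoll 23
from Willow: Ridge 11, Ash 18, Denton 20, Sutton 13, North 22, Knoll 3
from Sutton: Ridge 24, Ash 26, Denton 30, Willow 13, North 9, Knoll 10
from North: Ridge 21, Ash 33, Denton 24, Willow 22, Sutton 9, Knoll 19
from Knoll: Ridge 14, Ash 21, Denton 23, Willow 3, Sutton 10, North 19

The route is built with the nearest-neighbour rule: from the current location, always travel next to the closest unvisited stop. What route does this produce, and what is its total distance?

From Ridge: distances to unvisited — Denton=9, Willow=11, Knoll=14, Ash=19, North=21, Sutton=24. Nearest is Denton (9).
From Denton: distances to unvisited — Ash=10, Willow=20, Knoll=23, North=24, Sutton=30. Nearest is Ash (10).
From Ash: distances to unvisited — Willow=18, Knoll=21, Sutton=26, North=33. Nearest is Willow (18).
From Willow: distances to unvisited — Knoll=3, Sutton=13, North=22. Nearest is Knoll (3).
From Knoll: distances to unvisited — Sutton=10, North=19. Nearest is Sutton (10).
From Sutton: distances to unvisited — North=9. Nearest is North (9).
Return North→Ridge: 21.
Total = 9 + 10 + 18 + 3 + 10 + 9 + 21 = 80.

Nearest-neighbour total = 80 km; route Ridge → Denton → Ash → Willow → Knoll → Sutton → North → Ridge.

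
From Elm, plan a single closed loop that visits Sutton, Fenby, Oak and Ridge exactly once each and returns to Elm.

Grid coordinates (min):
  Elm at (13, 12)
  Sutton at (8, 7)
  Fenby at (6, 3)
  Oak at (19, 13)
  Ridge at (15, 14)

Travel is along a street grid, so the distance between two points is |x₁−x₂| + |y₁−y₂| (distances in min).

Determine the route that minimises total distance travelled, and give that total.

Elm - Sutton - Fenby - Oak - Ridge - Elm: 10+6+23+5+4 = 48
Elm - Sutton - Fenby - Ridge - Oak - Elm: 10+6+20+5+7 = 48
Elm - Sutton - Oak - Fenby - Ridge - Elm: 10+17+23+20+4 = 74
Elm - Sutton - Oak - Ridge - Fenby - Elm: 10+17+5+20+16 = 68
Elm - Sutton - Ridge - Fenby - Oak - Elm: 10+14+20+23+7 = 74
Elm - Sutton - Ridge - Oak - Fenby - Elm: 10+14+5+23+16 = 68
Elm - Fenby - Sutton - Oak - Ridge - Elm: 16+6+17+5+4 = 48
Elm - Fenby - Sutton - Ridge - Oak - Elm: 16+6+14+5+7 = 48
Elm - Fenby - Oak - Sutton - Ridge - Elm: 16+23+17+14+4 = 74
Elm - Fenby - Ridge - Sutton - Oak - Elm: 16+20+14+17+7 = 74
Elm - Oak - Sutton - Fenby - Ridge - Elm: 7+17+6+20+4 = 54
Elm - Oak - Fenby - Sutton - Ridge - Elm: 7+23+6+14+4 = 54
The minimum is 48.
One optimal route: Elm → Sutton → Fenby → Oak → Ridge → Elm (or its reverse).

Shortest round trip = 48 min.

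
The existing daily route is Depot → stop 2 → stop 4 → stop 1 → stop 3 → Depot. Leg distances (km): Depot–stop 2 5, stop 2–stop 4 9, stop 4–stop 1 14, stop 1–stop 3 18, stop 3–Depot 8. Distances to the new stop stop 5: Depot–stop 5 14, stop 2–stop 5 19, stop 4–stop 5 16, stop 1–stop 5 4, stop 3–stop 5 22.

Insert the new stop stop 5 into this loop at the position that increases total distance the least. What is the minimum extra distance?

Minimum extra distance: 6 km, inserting stop 5 between stop 4 and stop 1.

Insertion cost between consecutive stops i–j is d(i,stop 5) + d(stop 5,j) − d(i,j):
  between Depot and stop 2: 14 + 19 − 5 = 28
  between stop 2 and stop 4: 19 + 16 − 9 = 26
  between stop 4 and stop 1: 16 + 4 − 14 = 6
  between stop 1 and stop 3: 4 + 22 − 18 = 8
  between stop 3 and Depot: 22 + 14 − 8 = 28
Cheapest insertion is between stop 4 and stop 1, adding 6.
New total = 54 + 6 = 60.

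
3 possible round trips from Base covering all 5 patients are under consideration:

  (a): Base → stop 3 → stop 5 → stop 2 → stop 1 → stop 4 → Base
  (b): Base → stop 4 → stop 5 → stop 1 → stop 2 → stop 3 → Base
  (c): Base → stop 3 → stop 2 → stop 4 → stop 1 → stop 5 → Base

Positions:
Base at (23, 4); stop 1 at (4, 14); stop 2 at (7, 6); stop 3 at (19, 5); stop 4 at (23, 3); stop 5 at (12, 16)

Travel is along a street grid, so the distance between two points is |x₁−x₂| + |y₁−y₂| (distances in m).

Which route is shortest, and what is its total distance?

Shortest is (b), total 64 m.

(a): 5 + 18 + 15 + 11 + 30 + 1 = 80
(b): 1 + 24 + 10 + 11 + 13 + 5 = 64
(c): 5 + 13 + 19 + 30 + 10 + 23 = 100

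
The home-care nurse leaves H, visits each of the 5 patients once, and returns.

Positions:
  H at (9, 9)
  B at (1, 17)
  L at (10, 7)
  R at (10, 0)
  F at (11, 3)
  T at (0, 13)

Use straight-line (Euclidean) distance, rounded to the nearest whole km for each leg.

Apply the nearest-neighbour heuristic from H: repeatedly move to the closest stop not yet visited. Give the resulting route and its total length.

H → [L:2 / F:6 / R:9 / T:10 / B:11] → L (2)
L → [F:4 / R:7 / T:12 / B:13] → F (4)
F → [R:3 / T:15 / B:17] → R (3)
R → [T:16 / B:19] → T (16)
T → [B:4] → B (4)
Return B→H: 11.
Total = 2 + 4 + 3 + 16 + 4 + 11 = 40.

Nearest-neighbour total = 40 km; route H → L → F → R → T → B → H.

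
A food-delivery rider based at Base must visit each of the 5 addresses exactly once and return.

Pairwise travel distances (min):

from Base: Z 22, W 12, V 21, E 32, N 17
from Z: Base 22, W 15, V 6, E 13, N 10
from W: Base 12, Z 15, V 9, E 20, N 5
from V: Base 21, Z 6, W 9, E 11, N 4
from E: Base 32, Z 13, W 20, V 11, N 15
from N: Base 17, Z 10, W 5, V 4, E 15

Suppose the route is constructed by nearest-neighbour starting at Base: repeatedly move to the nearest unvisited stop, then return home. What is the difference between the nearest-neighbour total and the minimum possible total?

5 min longer than the optimal tour.

From Base: W=12, N=17, V=21, Z=22, E=32 → choose W (12).
From W: N=5, V=9, Z=15, E=20 → choose N (5).
From N: V=4, Z=10, E=15 → choose V (4).
From V: Z=6, E=11 → choose Z (6).
From Z: E=13 → choose E (13).
NN route Base → W → N → V → Z → E → Base costs 72.
Optimal: Base → Z → E → V → N → W → Base costs 67 (by enumerating all 60 distinct tours).
Excess = 72 − 67 = 5.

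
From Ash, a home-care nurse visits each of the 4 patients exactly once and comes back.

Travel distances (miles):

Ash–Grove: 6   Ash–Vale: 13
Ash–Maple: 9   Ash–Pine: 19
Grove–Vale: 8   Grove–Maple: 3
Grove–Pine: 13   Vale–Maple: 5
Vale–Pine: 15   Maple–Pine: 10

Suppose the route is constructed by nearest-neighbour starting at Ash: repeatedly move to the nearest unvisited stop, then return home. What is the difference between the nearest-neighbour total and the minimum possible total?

Excess over optimum: 1 miles.

Ash: Grove=6, Maple=9, Vale=13, Pine=19 ⇒ Grove
Grove: Maple=3, Vale=8, Pine=13 ⇒ Maple
Maple: Vale=5, Pine=10 ⇒ Vale
Vale: Pine=15 ⇒ Pine
NN route Ash → Grove → Maple → Vale → Pine → Ash costs 48.
Optimal: Ash → Grove → Maple → Pine → Vale → Ash costs 47 (by enumerating all 12 distinct tours).
Excess = 48 − 47 = 1.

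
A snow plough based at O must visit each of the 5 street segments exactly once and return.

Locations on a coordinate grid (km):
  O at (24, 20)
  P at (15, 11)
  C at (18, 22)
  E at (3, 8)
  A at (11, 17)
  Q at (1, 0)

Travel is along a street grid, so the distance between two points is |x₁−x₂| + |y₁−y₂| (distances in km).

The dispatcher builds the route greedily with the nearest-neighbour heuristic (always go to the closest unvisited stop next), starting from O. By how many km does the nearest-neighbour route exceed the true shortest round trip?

From O: C=8, A=16, P=18, E=33, Q=43 → choose C (8).
From C: A=12, P=14, E=29, Q=39 → choose A (12).
From A: P=10, E=17, Q=27 → choose P (10).
From P: E=15, Q=25 → choose E (15).
From E: Q=10 → choose Q (10).
NN route O → C → A → P → E → Q → O costs 98.
Optimal: O → P → E → Q → A → C → O costs 90 (by enumerating all 60 distinct tours).
Excess = 98 − 90 = 8.

Excess over optimum: 8 km.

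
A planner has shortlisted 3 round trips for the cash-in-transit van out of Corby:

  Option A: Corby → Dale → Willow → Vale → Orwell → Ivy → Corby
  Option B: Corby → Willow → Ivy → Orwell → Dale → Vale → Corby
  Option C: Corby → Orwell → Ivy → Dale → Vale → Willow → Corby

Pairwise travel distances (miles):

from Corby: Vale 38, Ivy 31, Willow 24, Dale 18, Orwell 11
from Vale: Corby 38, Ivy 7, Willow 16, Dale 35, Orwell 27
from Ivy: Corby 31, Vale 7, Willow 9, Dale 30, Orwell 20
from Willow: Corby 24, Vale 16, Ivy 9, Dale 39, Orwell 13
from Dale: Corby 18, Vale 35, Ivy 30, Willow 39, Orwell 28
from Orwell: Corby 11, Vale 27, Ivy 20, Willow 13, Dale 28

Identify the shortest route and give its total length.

Option A: 18 + 39 + 16 + 27 + 20 + 31 = 151
Option B: 24 + 9 + 20 + 28 + 35 + 38 = 154
Option C: 11 + 20 + 30 + 35 + 16 + 24 = 136

Shortest is Option C, total 136 miles.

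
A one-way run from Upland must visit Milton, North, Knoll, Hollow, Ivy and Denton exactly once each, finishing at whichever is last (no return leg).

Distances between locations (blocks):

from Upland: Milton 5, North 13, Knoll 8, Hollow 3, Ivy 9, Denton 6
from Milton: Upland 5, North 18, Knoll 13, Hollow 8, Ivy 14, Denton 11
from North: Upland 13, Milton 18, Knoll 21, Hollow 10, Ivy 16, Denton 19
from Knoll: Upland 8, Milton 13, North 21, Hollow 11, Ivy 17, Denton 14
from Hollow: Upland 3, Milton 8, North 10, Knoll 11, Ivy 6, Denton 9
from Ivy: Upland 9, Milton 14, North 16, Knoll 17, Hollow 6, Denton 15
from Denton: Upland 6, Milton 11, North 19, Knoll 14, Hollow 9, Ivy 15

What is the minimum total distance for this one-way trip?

63 blocks — the minimum one-way total.

There are 6! = 720 possible orderings.
Upland - Milton - North - Knoll - Hollow - Ivy - Denton: 5+18+21+11+6+15 = 76
Upland - Milton - North - Knoll - Hollow - Denton - Ivy: 5+18+21+11+9+15 = 79
Upland - Milton - North - Knoll - Ivy - Hollow - Denton: 5+18+21+17+6+9 = 76
Upland - Milton - North - Knoll - Ivy - Denton - Hollow: 5+18+21+17+15+9 = 85
Upland - Milton - North - Knoll - Denton - Hollow - Ivy: 5+18+21+14+9+6 = 73
Upland - Milton - North - Knoll - Denton - Ivy - Hollow: 5+18+21+14+15+6 = 79
Upland - Milton - North - Hollow - Knoll - Ivy - Denton: 5+18+10+11+17+15 = 76
Upland - Milton - North - Hollow - Knoll - Denton - Ivy: 5+18+10+11+14+15 = 73
… (712 more)
Upland - Milton - Knoll - Denton - Hollow - Ivy - North: 5+13+14+9+6+16 = 63  ← best
The minimum is 63.
One shortest path: Upland → Milton → Knoll → Denton → Hollow → Ivy → North.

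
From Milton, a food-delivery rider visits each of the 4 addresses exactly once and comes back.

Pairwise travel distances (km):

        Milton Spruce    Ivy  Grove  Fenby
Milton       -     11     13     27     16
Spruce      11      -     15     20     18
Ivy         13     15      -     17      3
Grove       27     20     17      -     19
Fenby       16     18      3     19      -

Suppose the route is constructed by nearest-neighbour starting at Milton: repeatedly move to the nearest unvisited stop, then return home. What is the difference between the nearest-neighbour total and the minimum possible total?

The nearest-neighbour route is 9 km longer than optimal.

From Milton: Spruce=11, Ivy=13, Fenby=16, Grove=27 → choose Spruce (11).
From Spruce: Ivy=15, Fenby=18, Grove=20 → choose Ivy (15).
From Ivy: Fenby=3, Grove=17 → choose Fenby (3).
From Fenby: Grove=19 → choose Grove (19).
NN route Milton → Spruce → Ivy → Fenby → Grove → Milton costs 75.
Optimal: Milton → Spruce → Grove → Fenby → Ivy → Milton costs 66 (by enumerating all 12 distinct tours).
Excess = 75 − 66 = 9.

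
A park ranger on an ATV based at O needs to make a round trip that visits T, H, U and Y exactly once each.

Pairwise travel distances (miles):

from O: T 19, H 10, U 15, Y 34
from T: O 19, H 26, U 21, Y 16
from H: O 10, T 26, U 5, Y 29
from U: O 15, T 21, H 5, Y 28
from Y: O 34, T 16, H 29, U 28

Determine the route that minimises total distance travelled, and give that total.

Minimum total distance: 78 miles.

O-T-H-U-Y-O: 19+26+5+28+34 = 112
O-T-H-Y-U-O: 19+26+29+28+15 = 117
O-T-U-H-Y-O: 19+21+5+29+34 = 108
O-T-U-Y-H-O: 19+21+28+29+10 = 107
O-T-Y-H-U-O: 19+16+29+5+15 = 84
O-T-Y-U-H-O: 19+16+28+5+10 = 78
O-H-T-U-Y-O: 10+26+21+28+34 = 119
O-H-T-Y-U-O: 10+26+16+28+15 = 95
O-H-U-T-Y-O: 10+5+21+16+34 = 86
O-H-Y-T-U-O: 10+29+16+21+15 = 91
O-U-T-H-Y-O: 15+21+26+29+34 = 125
O-U-H-T-Y-O: 15+5+26+16+34 = 96
The minimum is 78.
One optimal route: O → T → Y → U → H → O (or its reverse).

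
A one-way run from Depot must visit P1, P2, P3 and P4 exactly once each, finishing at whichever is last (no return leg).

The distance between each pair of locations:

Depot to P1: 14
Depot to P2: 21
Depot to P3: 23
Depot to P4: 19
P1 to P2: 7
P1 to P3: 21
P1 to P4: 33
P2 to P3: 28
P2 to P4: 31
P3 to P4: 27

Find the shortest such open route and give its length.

There are 4! = 24 possible orderings.
Depot→P1→P2→P3→P4: 14+7+28+27 = 76
Depot→P1→P2→P4→P3: 14+7+31+27 = 79
Depot→P1→P3→P2→P4: 14+21+28+31 = 94
Depot→P1→P3→P4→P2: 14+21+27+31 = 93
Depot→P1→P4→P2→P3: 14+33+31+28 = 106
Depot→P1→P4→P3→P2: 14+33+27+28 = 102
Depot→P2→P1→P3→P4: 21+7+21+27 = 76
Depot→P2→P1→P4→P3: 21+7+33+27 = 88
Depot→P2→P3→P1→P4: 21+28+21+33 = 103
Depot→P2→P3→P4→P1: 21+28+27+33 = 109
Depot→P2→P4→P1→P3: 21+31+33+21 = 106
Depot→P2→P4→P3→P1: 21+31+27+21 = 100
Depot→P3→P1→P2→P4: 23+21+7+31 = 82
Depot→P3→P1→P4→P2: 23+21+33+31 = 108
… (10 more)
Depot→P4→P3→P1→P2: 19+27+21+7 = 74  ← best
The minimum is 74.
One shortest path: Depot → P4 → P3 → P1 → P2.

Minimum one-way distance = 74.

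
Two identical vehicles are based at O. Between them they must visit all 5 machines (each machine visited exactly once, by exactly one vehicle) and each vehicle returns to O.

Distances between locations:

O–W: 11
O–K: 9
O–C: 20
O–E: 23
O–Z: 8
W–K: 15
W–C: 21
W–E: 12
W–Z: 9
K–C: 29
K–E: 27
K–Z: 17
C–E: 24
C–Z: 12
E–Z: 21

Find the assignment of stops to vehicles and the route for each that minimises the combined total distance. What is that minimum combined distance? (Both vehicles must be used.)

There are 2^4 − 1 = 15 ways to divide the 5 stops into two non-empty groups. For each, the best each vehicle can do is its own shortest tour through its group:
  {W} + {K, C, E, Z}: 22 + 80 = 102
  {K} + {W, C, E, Z}: 18 + 67 = 85
  {W, K} + {C, E, Z}: 35 + 67 = 102
  {C} + {W, K, E, Z}: 40 + 65 = 105
  {W, C} + {K, E, Z}: 52 + 65 = 117
  {K, C} + {W, E, Z}: 58 + 52 = 110
  … (15 splits in total)
Best: vehicle 1 O → K → O = 18; vehicle 2 O → W → E → C → Z → O = 67; combined 85.

85 — the smallest possible combined total.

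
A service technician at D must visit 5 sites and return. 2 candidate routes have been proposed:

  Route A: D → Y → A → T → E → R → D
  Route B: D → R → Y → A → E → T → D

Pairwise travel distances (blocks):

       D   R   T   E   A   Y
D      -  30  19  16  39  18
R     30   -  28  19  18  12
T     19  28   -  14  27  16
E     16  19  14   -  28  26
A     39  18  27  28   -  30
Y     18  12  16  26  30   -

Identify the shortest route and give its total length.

Route A: 18 + 30 + 27 + 14 + 19 + 30 = 138
Route B: 30 + 12 + 30 + 28 + 14 + 19 = 133

Shortest is Route B, total 133 blocks.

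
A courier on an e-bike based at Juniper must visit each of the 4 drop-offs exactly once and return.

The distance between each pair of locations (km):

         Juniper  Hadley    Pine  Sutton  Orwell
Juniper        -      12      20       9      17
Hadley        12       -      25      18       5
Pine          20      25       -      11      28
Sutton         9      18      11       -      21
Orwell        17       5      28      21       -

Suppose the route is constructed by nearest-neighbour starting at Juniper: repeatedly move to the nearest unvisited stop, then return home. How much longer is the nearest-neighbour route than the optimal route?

Juniper: Sutton=9, Hadley=12, Orwell=17, Pine=20 ⇒ Sutton
Sutton: Pine=11, Hadley=18, Orwell=21 ⇒ Pine
Pine: Hadley=25, Orwell=28 ⇒ Hadley
Hadley: Orwell=5 ⇒ Orwell
NN route Juniper → Sutton → Pine → Hadley → Orwell → Juniper costs 67.
Optimal: Juniper → Hadley → Orwell → Pine → Sutton → Juniper costs 65 (by enumerating all 12 distinct tours).
Excess = 67 − 65 = 2.

Excess over optimum: 2 km.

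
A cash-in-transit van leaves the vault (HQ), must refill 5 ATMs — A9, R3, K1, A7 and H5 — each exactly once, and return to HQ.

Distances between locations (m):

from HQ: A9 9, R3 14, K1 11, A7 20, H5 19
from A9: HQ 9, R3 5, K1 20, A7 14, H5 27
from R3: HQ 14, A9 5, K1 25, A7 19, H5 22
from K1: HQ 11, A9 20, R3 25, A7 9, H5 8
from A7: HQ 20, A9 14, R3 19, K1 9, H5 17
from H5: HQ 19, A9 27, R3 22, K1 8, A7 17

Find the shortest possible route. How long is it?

69 m — the shortest possible round trip.

There are 60 distinct closed tours to check (reversals are equivalent).
HQ - A9 - R3 - K1 - A7 - H5 - HQ: 9+5+25+9+17+19 = 84
HQ - A9 - R3 - K1 - H5 - A7 - HQ: 9+5+25+8+17+20 = 84
HQ - A9 - R3 - A7 - K1 - H5 - HQ: 9+5+19+9+8+19 = 69
HQ - A9 - R3 - A7 - H5 - K1 - HQ: 9+5+19+17+8+11 = 69
HQ - A9 - R3 - H5 - K1 - A7 - HQ: 9+5+22+8+9+20 = 73
HQ - A9 - R3 - H5 - A7 - K1 - HQ: 9+5+22+17+9+11 = 73
HQ - A9 - K1 - R3 - A7 - H5 - HQ: 9+20+25+19+17+19 = 109
HQ - A9 - K1 - R3 - H5 - A7 - HQ: 9+20+25+22+17+20 = 113
HQ - A9 - K1 - A7 - R3 - H5 - HQ: 9+20+9+19+22+19 = 98
HQ - A9 - K1 - A7 - H5 - R3 - HQ: 9+20+9+17+22+14 = 91
HQ - A9 - K1 - H5 - R3 - A7 - HQ: 9+20+8+22+19+20 = 98
HQ - A9 - K1 - H5 - A7 - R3 - HQ: 9+20+8+17+19+14 = 87
HQ - A9 - A7 - R3 - K1 - H5 - HQ: 9+14+19+25+8+19 = 94
HQ - A9 - A7 - R3 - H5 - K1 - HQ: 9+14+19+22+8+11 = 83
… (46 more)
The minimum is 69.
One optimal route: HQ → A9 → R3 → A7 → K1 → H5 → HQ (or its reverse).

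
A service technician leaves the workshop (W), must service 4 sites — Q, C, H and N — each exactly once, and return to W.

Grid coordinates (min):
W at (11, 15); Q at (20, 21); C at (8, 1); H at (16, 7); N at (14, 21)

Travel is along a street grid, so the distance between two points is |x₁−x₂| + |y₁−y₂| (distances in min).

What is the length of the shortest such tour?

Minimum total distance: 64 min.

W→Q→C→H→N→W: 15+32+14+16+9 = 86
W→Q→C→N→H→W: 15+32+26+16+13 = 102
W→Q→H→C→N→W: 15+18+14+26+9 = 82
W→Q→H→N→C→W: 15+18+16+26+17 = 92
W→Q→N→C→H→W: 15+6+26+14+13 = 74
W→Q→N→H→C→W: 15+6+16+14+17 = 68
W→C→Q→H→N→W: 17+32+18+16+9 = 92
W→C→Q→N→H→W: 17+32+6+16+13 = 84
W→C→H→Q→N→W: 17+14+18+6+9 = 64
W→C→N→Q→H→W: 17+26+6+18+13 = 80
W→H→Q→C→N→W: 13+18+32+26+9 = 98
W→H→C→Q→N→W: 13+14+32+6+9 = 74
The minimum is 64.
One optimal route: W → C → H → Q → N → W (or its reverse).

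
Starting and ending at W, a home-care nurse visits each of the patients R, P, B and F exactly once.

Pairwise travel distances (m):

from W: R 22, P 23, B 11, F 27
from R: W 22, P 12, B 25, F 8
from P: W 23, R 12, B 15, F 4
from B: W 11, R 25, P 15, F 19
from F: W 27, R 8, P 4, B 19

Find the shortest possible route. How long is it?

Minimum total distance: 60 m.

There are 12 distinct closed tours to check (reversals are equivalent).
W → R → P → B → F → W: 22+12+15+19+27 = 95
W → R → P → F → B → W: 22+12+4+19+11 = 68
W → R → B → P → F → W: 22+25+15+4+27 = 93
W → R → B → F → P → W: 22+25+19+4+23 = 93
W → R → F → P → B → W: 22+8+4+15+11 = 60
W → R → F → B → P → W: 22+8+19+15+23 = 87
W → P → R → B → F → W: 23+12+25+19+27 = 106
W → P → R → F → B → W: 23+12+8+19+11 = 73
W → P → B → R → F → W: 23+15+25+8+27 = 98
W → P → F → R → B → W: 23+4+8+25+11 = 71
W → B → R → P → F → W: 11+25+12+4+27 = 79
W → B → P → R → F → W: 11+15+12+8+27 = 73
The minimum is 60.
One optimal route: W → R → F → P → B → W (or its reverse).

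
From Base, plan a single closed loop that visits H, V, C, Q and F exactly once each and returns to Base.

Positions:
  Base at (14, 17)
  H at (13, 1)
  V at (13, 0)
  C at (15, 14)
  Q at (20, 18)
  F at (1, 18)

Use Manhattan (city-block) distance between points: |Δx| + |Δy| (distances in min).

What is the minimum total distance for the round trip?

Minimum total distance: 76 min.

Base - H - V - C - Q - F - Base: 17+1+16+9+19+14 = 76
Base - H - V - C - F - Q - Base: 17+1+16+18+19+7 = 78
Base - H - V - Q - C - F - Base: 17+1+25+9+18+14 = 84
Base - H - V - Q - F - C - Base: 17+1+25+19+18+4 = 84
Base - H - V - F - C - Q - Base: 17+1+30+18+9+7 = 82
Base - H - V - F - Q - C - Base: 17+1+30+19+9+4 = 80
Base - H - C - V - Q - F - Base: 17+15+16+25+19+14 = 106
Base - H - C - V - F - Q - Base: 17+15+16+30+19+7 = 104
Base - H - C - Q - V - F - Base: 17+15+9+25+30+14 = 110
Base - H - C - Q - F - V - Base: 17+15+9+19+30+18 = 108
Base - H - C - F - V - Q - Base: 17+15+18+30+25+7 = 112
Base - H - C - F - Q - V - Base: 17+15+18+19+25+18 = 112
Base - H - Q - V - C - F - Base: 17+24+25+16+18+14 = 114
Base - H - Q - V - F - C - Base: 17+24+25+30+18+4 = 118
… (46 more)
The minimum is 76.
One optimal route: Base → H → V → C → Q → F → Base (or its reverse).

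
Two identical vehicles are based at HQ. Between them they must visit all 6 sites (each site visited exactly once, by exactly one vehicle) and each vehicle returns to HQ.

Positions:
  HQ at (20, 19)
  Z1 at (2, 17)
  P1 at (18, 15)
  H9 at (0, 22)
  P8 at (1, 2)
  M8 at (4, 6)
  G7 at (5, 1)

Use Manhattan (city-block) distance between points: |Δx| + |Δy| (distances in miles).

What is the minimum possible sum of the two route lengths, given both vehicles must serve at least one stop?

Check every non-empty split of the stops between the two vehicles; for each half take its own optimal tour:
  {Z1} + {P1, H9, P8, M8, G7}: 40 + 84 = 124
  {P1} + {Z1, H9, P8, M8, G7}: 12 + 86 = 98
  {Z1, P1} + {H9, P8, M8, G7}: 44 + 84 = 128
  {H9} + {Z1, P1, P8, M8, G7}: 46 + 76 = 122
  {Z1, H9} + {P1, P8, M8, G7}: 50 + 74 = 124
  {P1, H9} + {Z1, P8, M8, G7}: 54 + 76 = 130
  … (31 splits in total)
Best: vehicle 1 HQ → P1 → HQ = 12; vehicle 2 HQ → H9 → Z1 → P8 → G7 → M8 → HQ = 86; combined 98.

98 miles — the smallest possible combined total.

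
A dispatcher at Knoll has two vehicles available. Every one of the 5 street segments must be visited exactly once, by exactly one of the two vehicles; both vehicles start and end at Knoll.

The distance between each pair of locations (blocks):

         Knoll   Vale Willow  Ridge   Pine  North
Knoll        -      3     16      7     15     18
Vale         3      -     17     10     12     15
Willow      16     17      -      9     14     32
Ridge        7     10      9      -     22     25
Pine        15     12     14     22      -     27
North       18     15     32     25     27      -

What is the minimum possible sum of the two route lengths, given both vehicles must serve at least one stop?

There are 2^4 − 1 = 15 ways to divide the 5 stops into two non-empty groups. For each, the best each vehicle can do is its own shortest tour through its group:
  {Vale} + {Willow, Ridge, Pine, North}: 6 + 75 = 81
  {Willow} + {Vale, Ridge, Pine, North}: 32 + 74 = 106
  {Vale, Willow} + {Ridge, Pine, North}: 36 + 74 = 110
  {Ridge} + {Vale, Willow, Pine, North}: 14 + 75 = 89
  {Vale, Ridge} + {Willow, Pine, North}: 20 + 75 = 95
  {Willow, Ridge} + {Vale, Pine, North}: 32 + 60 = 92
  … (15 splits in total)
Best: vehicle 1 Knoll → Vale → Knoll = 6; vehicle 2 Knoll → Ridge → Willow → Pine → North → Knoll = 75; combined 81.

81 blocks — the smallest possible combined total.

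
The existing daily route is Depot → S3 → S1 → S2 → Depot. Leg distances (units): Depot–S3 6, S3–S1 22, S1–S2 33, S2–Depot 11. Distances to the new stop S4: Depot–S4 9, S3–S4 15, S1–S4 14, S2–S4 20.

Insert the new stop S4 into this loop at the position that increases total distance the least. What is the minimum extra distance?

+1 — insert S4 between S1 and S2.

Insertion cost between consecutive stops i–j is d(i,S4) + d(S4,j) − d(i,j):
  between Depot and S3: 9 + 15 − 6 = 18
  between S3 and S1: 15 + 14 − 22 = 7
  between S1 and S2: 14 + 20 − 33 = 1
  between S2 and Depot: 20 + 9 − 11 = 18
Cheapest insertion is between S1 and S2, adding 1.
New total = 72 + 1 = 73.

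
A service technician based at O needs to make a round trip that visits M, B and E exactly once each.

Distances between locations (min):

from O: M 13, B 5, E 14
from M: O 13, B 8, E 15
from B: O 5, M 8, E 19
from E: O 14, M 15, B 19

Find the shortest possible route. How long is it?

O-M-B-E-O: 13+8+19+14 = 54
O-M-E-B-O: 13+15+19+5 = 52
O-B-M-E-O: 5+8+15+14 = 42
The minimum is 42.
One optimal route: O → B → M → E → O (or its reverse).

Minimum total distance: 42 min.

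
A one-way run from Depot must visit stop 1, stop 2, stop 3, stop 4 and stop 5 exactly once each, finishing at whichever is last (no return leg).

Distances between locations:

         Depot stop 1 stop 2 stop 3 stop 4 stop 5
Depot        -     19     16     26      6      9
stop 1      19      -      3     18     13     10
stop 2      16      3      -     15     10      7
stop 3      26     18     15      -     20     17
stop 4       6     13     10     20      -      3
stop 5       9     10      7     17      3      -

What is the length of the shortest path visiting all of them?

Shortest open route: 37.

There are 5! = 120 possible orderings.
Depot → stop 1 → stop 2 → stop 3 → stop 4 → stop 5: 19+3+15+20+3 = 60
Depot → stop 1 → stop 2 → stop 3 → stop 5 → stop 4: 19+3+15+17+3 = 57
Depot → stop 1 → stop 2 → stop 4 → stop 3 → stop 5: 19+3+10+20+17 = 69
Depot → stop 1 → stop 2 → stop 4 → stop 5 → stop 3: 19+3+10+3+17 = 52
Depot → stop 1 → stop 2 → stop 5 → stop 3 → stop 4: 19+3+7+17+20 = 66
Depot → stop 1 → stop 2 → stop 5 → stop 4 → stop 3: 19+3+7+3+20 = 52
Depot → stop 1 → stop 3 → stop 2 → stop 4 → stop 5: 19+18+15+10+3 = 65
Depot → stop 1 → stop 3 → stop 2 → stop 5 → stop 4: 19+18+15+7+3 = 62
Depot → stop 1 → stop 3 → stop 4 → stop 2 → stop 5: 19+18+20+10+7 = 74
Depot → stop 1 → stop 3 → stop 4 → stop 5 → stop 2: 19+18+20+3+7 = 67
Depot → stop 1 → stop 3 → stop 5 → stop 2 → stop 4: 19+18+17+7+10 = 71
Depot → stop 1 → stop 3 → stop 5 → stop 4 → stop 2: 19+18+17+3+10 = 67
Depot → stop 1 → stop 4 → stop 2 → stop 3 → stop 5: 19+13+10+15+17 = 74
Depot → stop 1 → stop 4 → stop 2 → stop 5 → stop 3: 19+13+10+7+17 = 66
… (106 more)
Depot → stop 4 → stop 5 → stop 1 → stop 2 → stop 3: 6+3+10+3+15 = 37  ← best
The minimum is 37.
One shortest path: Depot → stop 4 → stop 5 → stop 1 → stop 2 → stop 3.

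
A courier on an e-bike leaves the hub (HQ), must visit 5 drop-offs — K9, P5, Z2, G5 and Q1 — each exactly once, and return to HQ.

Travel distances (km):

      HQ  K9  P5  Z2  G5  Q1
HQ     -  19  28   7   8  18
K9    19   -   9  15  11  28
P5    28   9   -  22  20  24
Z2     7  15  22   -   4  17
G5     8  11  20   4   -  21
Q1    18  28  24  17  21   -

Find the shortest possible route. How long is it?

With 5 stops there are 5!/2 = 60 distinct round trips (a route and its reverse cost the same).
HQ → K9 → P5 → Z2 → G5 → Q1 → HQ: 19+9+22+4+21+18 = 93
HQ → K9 → P5 → Z2 → Q1 → G5 → HQ: 19+9+22+17+21+8 = 96
HQ → K9 → P5 → G5 → Z2 → Q1 → HQ: 19+9+20+4+17+18 = 87
HQ → K9 → P5 → G5 → Q1 → Z2 → HQ: 19+9+20+21+17+7 = 93
HQ → K9 → P5 → Q1 → Z2 → G5 → HQ: 19+9+24+17+4+8 = 81
HQ → K9 → P5 → Q1 → G5 → Z2 → HQ: 19+9+24+21+4+7 = 84
HQ → K9 → Z2 → P5 → G5 → Q1 → HQ: 19+15+22+20+21+18 = 115
HQ → K9 → Z2 → P5 → Q1 → G5 → HQ: 19+15+22+24+21+8 = 109
HQ → K9 → Z2 → G5 → P5 → Q1 → HQ: 19+15+4+20+24+18 = 100
HQ → K9 → Z2 → G5 → Q1 → P5 → HQ: 19+15+4+21+24+28 = 111
HQ → K9 → Z2 → Q1 → P5 → G5 → HQ: 19+15+17+24+20+8 = 103
HQ → K9 → Z2 → Q1 → G5 → P5 → HQ: 19+15+17+21+20+28 = 120
HQ → K9 → G5 → P5 → Z2 → Q1 → HQ: 19+11+20+22+17+18 = 107
HQ → K9 → G5 → P5 → Q1 → Z2 → HQ: 19+11+20+24+17+7 = 98
… (46 more)
HQ → Z2 → G5 → K9 → P5 → Q1 → HQ: 7+4+11+9+24+18 = 73  ← best
The minimum is 73.
One optimal route: HQ → Z2 → G5 → K9 → P5 → Q1 → HQ (or its reverse).

73 km — the shortest possible round trip.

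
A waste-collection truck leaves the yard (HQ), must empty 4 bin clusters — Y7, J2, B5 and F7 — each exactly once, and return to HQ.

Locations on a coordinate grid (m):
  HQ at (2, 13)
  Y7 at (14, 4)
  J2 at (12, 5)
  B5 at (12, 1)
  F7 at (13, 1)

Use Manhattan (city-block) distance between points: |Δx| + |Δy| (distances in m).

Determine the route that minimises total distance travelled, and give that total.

HQ → Y7 → J2 → B5 → F7 → HQ: 21+3+4+1+23 = 52
HQ → Y7 → J2 → F7 → B5 → HQ: 21+3+5+1+22 = 52
HQ → Y7 → B5 → J2 → F7 → HQ: 21+5+4+5+23 = 58
HQ → Y7 → B5 → F7 → J2 → HQ: 21+5+1+5+18 = 50
HQ → Y7 → F7 → J2 → B5 → HQ: 21+4+5+4+22 = 56
HQ → Y7 → F7 → B5 → J2 → HQ: 21+4+1+4+18 = 48
HQ → J2 → Y7 → B5 → F7 → HQ: 18+3+5+1+23 = 50
HQ → J2 → Y7 → F7 → B5 → HQ: 18+3+4+1+22 = 48
HQ → J2 → B5 → Y7 → F7 → HQ: 18+4+5+4+23 = 54
HQ → J2 → F7 → Y7 → B5 → HQ: 18+5+4+5+22 = 54
HQ → B5 → Y7 → J2 → F7 → HQ: 22+5+3+5+23 = 58
HQ → B5 → J2 → Y7 → F7 → HQ: 22+4+3+4+23 = 56
The minimum is 48.
One optimal route: HQ → Y7 → F7 → B5 → J2 → HQ (or its reverse).

48 m — the shortest possible round trip.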